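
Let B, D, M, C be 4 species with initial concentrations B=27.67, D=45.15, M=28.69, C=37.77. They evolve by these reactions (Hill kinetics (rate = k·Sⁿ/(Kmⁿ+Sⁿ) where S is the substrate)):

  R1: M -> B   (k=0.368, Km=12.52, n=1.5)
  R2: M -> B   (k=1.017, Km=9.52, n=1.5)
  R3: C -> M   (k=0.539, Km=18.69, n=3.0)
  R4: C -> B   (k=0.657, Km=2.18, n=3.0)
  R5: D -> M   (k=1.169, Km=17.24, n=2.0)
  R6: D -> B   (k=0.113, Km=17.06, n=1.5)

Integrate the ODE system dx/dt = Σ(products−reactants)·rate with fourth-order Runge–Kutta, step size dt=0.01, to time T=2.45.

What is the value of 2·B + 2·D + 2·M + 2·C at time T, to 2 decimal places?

Check how each reaction changes W = 2·B + 2·D + 2·M + 2·C (weight of products minus weight of reactants):
R1: M -> B: (2·1) − (2·1) = 2 − 2 = 0
R2: M -> B: (2·1) − (2·1) = 2 − 2 = 0
R3: C -> M: (2·1) − (2·1) = 2 − 2 = 0
R4: C -> B: (2·1) − (2·1) = 2 − 2 = 0
R5: D -> M: (2·1) − (2·1) = 2 − 2 = 0
R6: D -> B: (2·1) − (2·1) = 2 − 2 = 0
Every reaction leaves W unchanged, so W is conserved and no simulation is needed: W(T) = W(0) = 2·27.67 + 2·45.15 + 2·28.69 + 2·37.77 = 278.56

Value at T = 278.56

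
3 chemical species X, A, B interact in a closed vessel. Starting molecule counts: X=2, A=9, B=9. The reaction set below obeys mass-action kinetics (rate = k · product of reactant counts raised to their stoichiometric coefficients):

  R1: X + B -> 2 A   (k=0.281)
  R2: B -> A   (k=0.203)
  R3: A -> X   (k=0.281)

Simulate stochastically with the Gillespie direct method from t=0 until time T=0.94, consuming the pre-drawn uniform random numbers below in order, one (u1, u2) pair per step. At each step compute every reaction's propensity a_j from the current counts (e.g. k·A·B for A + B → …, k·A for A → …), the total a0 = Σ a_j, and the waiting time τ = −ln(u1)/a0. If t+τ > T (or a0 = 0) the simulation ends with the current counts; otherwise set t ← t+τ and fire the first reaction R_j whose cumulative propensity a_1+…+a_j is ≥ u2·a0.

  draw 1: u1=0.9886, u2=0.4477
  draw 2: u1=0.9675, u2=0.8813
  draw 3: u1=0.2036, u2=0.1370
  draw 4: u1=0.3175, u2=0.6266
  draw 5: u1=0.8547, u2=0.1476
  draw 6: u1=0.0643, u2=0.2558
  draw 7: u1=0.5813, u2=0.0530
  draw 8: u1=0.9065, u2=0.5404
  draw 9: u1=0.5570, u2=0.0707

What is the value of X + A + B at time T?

Value at T = 20

Check how each reaction changes W = X + A + B (weight of products minus weight of reactants):
R1: X + B -> 2 A: (1·2) − (1·1 + 1·1) = 2 − 2 = 0
R2: B -> A: (1·1) − (1·1) = 1 − 1 = 0
R3: A -> X: (1·1) − (1·1) = 1 − 1 = 0
Every reaction leaves W unchanged, so W is conserved and no simulation is needed: W(T) = W(0) = 2 + 9 + 9 = 20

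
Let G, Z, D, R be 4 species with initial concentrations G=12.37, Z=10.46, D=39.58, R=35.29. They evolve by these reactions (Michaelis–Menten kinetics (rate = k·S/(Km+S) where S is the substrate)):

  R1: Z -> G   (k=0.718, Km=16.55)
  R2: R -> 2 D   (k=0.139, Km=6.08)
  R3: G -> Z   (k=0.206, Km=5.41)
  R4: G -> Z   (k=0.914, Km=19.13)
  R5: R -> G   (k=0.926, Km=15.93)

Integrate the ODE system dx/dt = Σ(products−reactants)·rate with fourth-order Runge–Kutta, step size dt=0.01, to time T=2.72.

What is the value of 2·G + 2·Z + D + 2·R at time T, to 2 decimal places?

Value at T = 155.82

Check how each reaction changes W = 2·G + 2·Z + D + 2·R (weight of products minus weight of reactants):
R1: Z -> G: (2·1) − (2·1) = 2 − 2 = 0
R2: R -> 2 D: (1·2) − (2·1) = 2 − 2 = 0
R3: G -> Z: (2·1) − (2·1) = 2 − 2 = 0
R4: G -> Z: (2·1) − (2·1) = 2 − 2 = 0
R5: R -> G: (2·1) − (2·1) = 2 − 2 = 0
Every reaction leaves W unchanged, so W is conserved and no simulation is needed: W(T) = W(0) = 2·12.37 + 2·10.46 + 39.58 + 2·35.29 = 155.82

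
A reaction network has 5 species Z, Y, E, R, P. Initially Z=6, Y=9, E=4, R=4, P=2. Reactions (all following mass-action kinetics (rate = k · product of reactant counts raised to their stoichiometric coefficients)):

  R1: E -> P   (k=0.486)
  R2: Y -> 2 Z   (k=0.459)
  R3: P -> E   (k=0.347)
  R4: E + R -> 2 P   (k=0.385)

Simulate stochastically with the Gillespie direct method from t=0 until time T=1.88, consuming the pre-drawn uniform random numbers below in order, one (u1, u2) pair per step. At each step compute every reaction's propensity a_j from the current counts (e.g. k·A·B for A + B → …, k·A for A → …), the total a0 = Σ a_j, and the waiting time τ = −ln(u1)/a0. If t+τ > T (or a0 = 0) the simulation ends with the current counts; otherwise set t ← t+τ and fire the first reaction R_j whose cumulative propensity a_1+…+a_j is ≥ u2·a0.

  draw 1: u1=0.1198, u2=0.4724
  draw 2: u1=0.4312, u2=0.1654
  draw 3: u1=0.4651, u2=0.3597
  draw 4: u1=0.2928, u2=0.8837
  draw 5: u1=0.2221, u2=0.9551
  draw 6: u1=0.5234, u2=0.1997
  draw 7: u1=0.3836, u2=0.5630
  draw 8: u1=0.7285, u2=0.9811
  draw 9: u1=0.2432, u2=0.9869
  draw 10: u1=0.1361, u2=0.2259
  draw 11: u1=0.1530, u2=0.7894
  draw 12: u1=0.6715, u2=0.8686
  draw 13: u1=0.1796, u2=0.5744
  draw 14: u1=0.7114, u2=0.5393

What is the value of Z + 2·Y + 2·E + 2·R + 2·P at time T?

Check how each reaction changes W = Z + 2·Y + 2·E + 2·R + 2·P (weight of products minus weight of reactants):
R1: E -> P: (2·1) − (2·1) = 2 − 2 = 0
R2: Y -> 2 Z: (1·2) − (2·1) = 2 − 2 = 0
R3: P -> E: (2·1) − (2·1) = 2 − 2 = 0
R4: E + R -> 2 P: (2·2) − (2·1 + 2·1) = 4 − 4 = 0
Every reaction leaves W unchanged, so W is conserved and no simulation is needed: W(T) = W(0) = 6 + 2·9 + 2·4 + 2·4 + 2·2 = 44

Value at T = 44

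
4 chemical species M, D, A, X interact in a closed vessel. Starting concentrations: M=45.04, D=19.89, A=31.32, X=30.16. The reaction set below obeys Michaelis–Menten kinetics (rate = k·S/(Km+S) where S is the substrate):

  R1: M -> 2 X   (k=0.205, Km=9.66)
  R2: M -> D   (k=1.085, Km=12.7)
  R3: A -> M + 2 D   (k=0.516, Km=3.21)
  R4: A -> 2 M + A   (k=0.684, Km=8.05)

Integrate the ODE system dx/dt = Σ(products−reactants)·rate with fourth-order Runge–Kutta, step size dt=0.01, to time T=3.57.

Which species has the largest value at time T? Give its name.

RK4 with dt=0.01: 357 steps to T=3.57. Trajectory (selected grid times):
t=0.00: M=45.04 D=19.89 A=31.32 X=30.16
t=0.40: M=45.26 D=20.60 A=31.13 X=30.30
t=0.79: M=45.47 D=21.30 A=30.95 X=30.43
t=1.19: M=45.68 D=22.01 A=30.76 X=30.56
t=1.59: M=45.89 D=22.73 A=30.58 X=30.70
t=1.98: M=46.10 D=23.42 A=30.39 X=30.83
t=2.38: M=46.31 D=24.13 A=30.21 X=30.97
t=2.78: M=46.52 D=24.85 A=30.02 X=31.10
t=3.17: M=46.72 D=25.54 A=29.84 X=31.23
t=3.57: M=46.93 D=26.26 A=29.65 X=31.37
At T=3.57: M=46.93 D=26.26 A=29.65 X=31.37; the largest is M.

Dominant species at T: M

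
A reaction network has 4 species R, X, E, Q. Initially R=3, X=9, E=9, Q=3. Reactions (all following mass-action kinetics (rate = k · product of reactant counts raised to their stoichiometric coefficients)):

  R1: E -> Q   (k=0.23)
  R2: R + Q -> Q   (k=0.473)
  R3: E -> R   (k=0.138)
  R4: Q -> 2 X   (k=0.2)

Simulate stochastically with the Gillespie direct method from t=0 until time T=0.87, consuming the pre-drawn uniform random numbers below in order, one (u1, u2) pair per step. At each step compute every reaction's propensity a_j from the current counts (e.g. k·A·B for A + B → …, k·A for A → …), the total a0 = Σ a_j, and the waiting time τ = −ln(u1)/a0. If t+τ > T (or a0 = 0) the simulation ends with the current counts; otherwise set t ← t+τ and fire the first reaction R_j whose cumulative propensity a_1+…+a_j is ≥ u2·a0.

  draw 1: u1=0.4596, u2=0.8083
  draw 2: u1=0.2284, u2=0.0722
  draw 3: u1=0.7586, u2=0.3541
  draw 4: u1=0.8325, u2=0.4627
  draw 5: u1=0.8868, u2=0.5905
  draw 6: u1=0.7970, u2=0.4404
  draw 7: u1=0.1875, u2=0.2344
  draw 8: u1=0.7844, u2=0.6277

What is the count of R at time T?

R at T = 0

t=0.000: R=3 X=9 E=9 Q=3
Draw 1: a1=2.070, a2=4.257, a3=1.242, a4=0.600, a0=8.169; τ=−ln(0.4596)/8.169=0.095 → t=0.095; u2·a0=0.8083·8.169=6.603; a1+a2=6.327 < 6.603 ≤ a1+…+a3=7.569 → R3 fires; R=4 X=9 E=8 Q=3
Draw 2: a1=1.840, a2=5.676, a3=1.104, a4=0.600, a0=9.220; τ=−ln(0.2284)/9.220=0.160 → t=0.255; u2·a0=0.0722·9.220=0.666 ≤ a1=1.840 → R1 fires; R=4 X=9 E=7 Q=4
Draw 3: a1=1.610, a2=7.568, a3=0.966, a4=0.800, a0=10.944; τ=−ln(0.7586)/10.944=0.025 → t=0.281; u2·a0=0.3541·10.944=3.875; a1=1.610 < 3.875 ≤ a1+a2=9.178 → R2 fires; R=3 X=9 E=7 Q=4
Draw 4: a1=1.610, a2=5.676, a3=0.966, a4=0.800, a0=9.052; τ=−ln(0.8325)/9.052=0.020 → t=0.301; u2·a0=0.4627·9.052=4.188; a1=1.610 < 4.188 ≤ a1+a2=7.286 → R2 fires; R=2 X=9 E=7 Q=4
Draw 5: a1=1.610, a2=3.784, a3=0.966, a4=0.800, a0=7.160; τ=−ln(0.8868)/7.160=0.017 → t=0.318; u2·a0=0.5905·7.160=4.228; a1=1.610 < 4.228 ≤ a1+a2=5.394 → R2 fires; R=1 X=9 E=7 Q=4
Draw 6: a1=1.610, a2=1.892, a3=0.966, a4=0.800, a0=5.268; τ=−ln(0.7970)/5.268=0.043 → t=0.361; u2·a0=0.4404·5.268=2.320; a1=1.610 < 2.320 ≤ a1+a2=3.502 → R2 fires; R=0 X=9 E=7 Q=4
Draw 7: a1=1.610, a2=0.000, a3=0.966, a4=0.800, a0=3.376; τ=−ln(0.1875)/3.376=0.496 → t=0.857; u2·a0=0.2344·3.376=0.791 ≤ a1=1.610 → R1 fires; R=0 X=9 E=6 Q=5
Draw 8: a1=1.380, a2=0.000, a3=0.828, a4=1.000, a0=3.208; τ=−ln(0.7844)/3.208=0.076 → t=0.932 > T=0.87: stop.
Read off R at T=0.87: 0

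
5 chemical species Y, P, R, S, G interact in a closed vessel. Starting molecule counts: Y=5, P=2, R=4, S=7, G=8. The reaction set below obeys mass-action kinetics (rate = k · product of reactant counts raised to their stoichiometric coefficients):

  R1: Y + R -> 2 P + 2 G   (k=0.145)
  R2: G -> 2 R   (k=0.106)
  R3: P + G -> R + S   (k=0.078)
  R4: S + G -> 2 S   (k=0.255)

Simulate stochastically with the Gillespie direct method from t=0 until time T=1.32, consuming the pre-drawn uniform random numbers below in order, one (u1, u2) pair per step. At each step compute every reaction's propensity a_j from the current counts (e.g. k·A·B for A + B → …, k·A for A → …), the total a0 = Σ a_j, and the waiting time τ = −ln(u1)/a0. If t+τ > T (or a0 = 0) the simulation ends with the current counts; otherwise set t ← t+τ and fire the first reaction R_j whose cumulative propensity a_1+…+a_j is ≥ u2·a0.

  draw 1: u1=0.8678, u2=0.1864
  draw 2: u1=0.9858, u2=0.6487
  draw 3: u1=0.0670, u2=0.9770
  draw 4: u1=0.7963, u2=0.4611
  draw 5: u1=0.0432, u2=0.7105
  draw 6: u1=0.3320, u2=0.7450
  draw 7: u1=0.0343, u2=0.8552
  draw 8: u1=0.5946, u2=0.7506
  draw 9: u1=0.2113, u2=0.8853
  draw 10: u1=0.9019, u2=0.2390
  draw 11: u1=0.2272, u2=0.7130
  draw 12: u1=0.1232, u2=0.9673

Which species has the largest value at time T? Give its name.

Dominant species at T: S

t=0.000: Y=5 P=2 R=4 S=7 G=8
Draw 1: a1=2.900, a2=0.848, a3=1.248, a4=14.280, a0=19.276; τ=−ln(0.8678)/19.276=0.007 → t=0.007; u2·a0=0.1864·19.276=3.593; a1=2.900 < 3.593 ≤ a1+a2=3.748 → R2 fires; Y=5 P=2 R=6 S=7 G=7
Draw 2: a1=4.350, a2=0.742, a3=1.092, a4=12.495, a0=18.679; τ=−ln(0.9858)/18.679=0.001 → t=0.008; u2·a0=0.6487·18.679=12.117; a1+…+a3=6.184 < 12.117 ≤ a1+…+a4=18.679 → R4 fires; Y=5 P=2 R=6 S=8 G=6
Draw 3: a1=4.350, a2=0.636, a3=0.936, a4=12.240, a0=18.162; τ=−ln(0.0670)/18.162=0.149 → t=0.157; u2·a0=0.9770·18.162=17.744; a1+…+a3=5.922 < 17.744 ≤ a1+…+a4=18.162 → R4 fires; Y=5 P=2 R=6 S=9 G=5
Draw 4: a1=4.350, a2=0.530, a3=0.780, a4=11.475, a0=17.135; τ=−ln(0.7963)/17.135=0.013 → t=0.170; u2·a0=0.4611·17.135=7.901; a1+…+a3=5.660 < 7.901 ≤ a1+…+a4=17.135 → R4 fires; Y=5 P=2 R=6 S=10 G=4
Draw 5: a1=4.350, a2=0.424, a3=0.624, a4=10.200, a0=15.598; τ=−ln(0.0432)/15.598=0.201 → t=0.372; u2·a0=0.7105·15.598=11.082; a1+…+a3=5.398 < 11.082 ≤ a1+…+a4=15.598 → R4 fires; Y=5 P=2 R=6 S=11 G=3
Draw 6: a1=4.350, a2=0.318, a3=0.468, a4=8.415, a0=13.551; τ=−ln(0.3320)/13.551=0.081 → t=0.453; u2·a0=0.7450·13.551=10.095; a1+…+a3=5.136 < 10.095 ≤ a1+…+a4=13.551 → R4 fires; Y=5 P=2 R=6 S=12 G=2
Draw 7: a1=4.350, a2=0.212, a3=0.312, a4=6.120, a0=10.994; τ=−ln(0.0343)/10.994=0.307 → t=0.760; u2·a0=0.8552·10.994=9.402; a1+…+a3=4.874 < 9.402 ≤ a1+…+a4=10.994 → R4 fires; Y=5 P=2 R=6 S=13 G=1
Draw 8: a1=4.350, a2=0.106, a3=0.156, a4=3.315, a0=7.927; τ=−ln(0.5946)/7.927=0.066 → t=0.825; u2·a0=0.7506·7.927=5.950; a1+…+a3=4.612 < 5.950 ≤ a1+…+a4=7.927 → R4 fires; Y=5 P=2 R=6 S=14 G=0
Draw 9: a1=4.350, a2=0.000, a3=0.000, a4=0.000, a0=4.350; τ=−ln(0.2113)/4.350=0.357 → t=1.183; u2·a0=0.8853·4.350=3.851 ≤ a1=4.350 → R1 fires; Y=4 P=4 R=5 S=14 G=2
Draw 10: a1=2.900, a2=0.212, a3=0.624, a4=7.140, a0=10.876; τ=−ln(0.9019)/10.876=0.009 → t=1.192; u2·a0=0.2390·10.876=2.599 ≤ a1=2.900 → R1 fires; Y=3 P=6 R=4 S=14 G=4
Draw 11: a1=1.740, a2=0.424, a3=1.872, a4=14.280, a0=18.316; τ=−ln(0.2272)/18.316=0.081 → t=1.273; u2·a0=0.7130·18.316=13.059; a1+…+a3=4.036 < 13.059 ≤ a1+…+a4=18.316 → R4 fires; Y=3 P=6 R=4 S=15 G=3
Draw 12: a1=1.740, a2=0.318, a3=1.404, a4=11.475, a0=14.937; τ=−ln(0.1232)/14.937=0.140 → t=1.413 > T=1.32: stop.
At T=1.32: Y=3 P=6 R=4 S=15 G=3; the largest is S.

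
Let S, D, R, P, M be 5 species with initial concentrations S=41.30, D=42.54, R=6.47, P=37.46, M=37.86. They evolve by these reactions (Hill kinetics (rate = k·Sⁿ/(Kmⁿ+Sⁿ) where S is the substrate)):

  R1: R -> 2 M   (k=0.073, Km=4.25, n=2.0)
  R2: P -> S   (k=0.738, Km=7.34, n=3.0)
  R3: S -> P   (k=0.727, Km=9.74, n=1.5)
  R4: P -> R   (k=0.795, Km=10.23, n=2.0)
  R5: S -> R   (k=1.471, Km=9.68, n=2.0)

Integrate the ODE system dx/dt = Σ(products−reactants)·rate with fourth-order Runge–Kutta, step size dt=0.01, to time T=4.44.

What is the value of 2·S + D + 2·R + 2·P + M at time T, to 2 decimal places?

Check how each reaction changes W = 2·S + D + 2·R + 2·P + M (weight of products minus weight of reactants):
R1: R -> 2 M: (1·2) − (2·1) = 2 − 2 = 0
R2: P -> S: (2·1) − (2·1) = 2 − 2 = 0
R3: S -> P: (2·1) − (2·1) = 2 − 2 = 0
R4: P -> R: (2·1) − (2·1) = 2 − 2 = 0
R5: S -> R: (2·1) − (2·1) = 2 − 2 = 0
Every reaction leaves W unchanged, so W is conserved and no simulation is needed: W(T) = W(0) = 2·41.30 + 42.54 + 2·6.47 + 2·37.46 + 37.86 = 250.86

Value at T = 250.86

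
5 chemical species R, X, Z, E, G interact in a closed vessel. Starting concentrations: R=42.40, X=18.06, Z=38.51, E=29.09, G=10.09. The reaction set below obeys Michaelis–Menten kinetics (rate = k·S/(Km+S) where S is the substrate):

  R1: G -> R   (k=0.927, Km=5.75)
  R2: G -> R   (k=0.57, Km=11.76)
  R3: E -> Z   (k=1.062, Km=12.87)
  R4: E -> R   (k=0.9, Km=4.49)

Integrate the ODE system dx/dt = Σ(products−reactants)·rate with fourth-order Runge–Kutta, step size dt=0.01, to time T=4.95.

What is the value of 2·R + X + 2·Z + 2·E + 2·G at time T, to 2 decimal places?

Check how each reaction changes W = 2·R + X + 2·Z + 2·E + 2·G (weight of products minus weight of reactants):
R1: G -> R: (2·1) − (2·1) = 2 − 2 = 0
R2: G -> R: (2·1) − (2·1) = 2 − 2 = 0
R3: E -> Z: (2·1) − (2·1) = 2 − 2 = 0
R4: E -> R: (2·1) − (2·1) = 2 − 2 = 0
Every reaction leaves W unchanged, so W is conserved and no simulation is needed: W(T) = W(0) = 2·42.40 + 18.06 + 2·38.51 + 2·29.09 + 2·10.09 = 258.24

Value at T = 258.24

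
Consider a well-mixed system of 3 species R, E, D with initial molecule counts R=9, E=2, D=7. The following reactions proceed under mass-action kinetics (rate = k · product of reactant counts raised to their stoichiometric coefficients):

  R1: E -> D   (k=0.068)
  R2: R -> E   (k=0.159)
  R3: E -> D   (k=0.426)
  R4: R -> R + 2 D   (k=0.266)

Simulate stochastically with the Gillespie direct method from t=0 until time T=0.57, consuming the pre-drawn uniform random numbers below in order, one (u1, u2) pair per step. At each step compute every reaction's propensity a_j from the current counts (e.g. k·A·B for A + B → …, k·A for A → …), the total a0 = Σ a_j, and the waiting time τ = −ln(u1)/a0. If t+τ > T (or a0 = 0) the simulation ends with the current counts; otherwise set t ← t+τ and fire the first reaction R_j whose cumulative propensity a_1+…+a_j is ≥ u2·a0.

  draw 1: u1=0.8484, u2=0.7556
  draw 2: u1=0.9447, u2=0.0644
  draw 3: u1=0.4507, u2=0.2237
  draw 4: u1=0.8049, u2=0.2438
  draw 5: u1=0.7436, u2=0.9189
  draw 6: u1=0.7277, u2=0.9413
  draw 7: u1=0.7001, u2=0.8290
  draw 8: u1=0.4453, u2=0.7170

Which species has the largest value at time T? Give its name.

Dominant species at T: D

t=0.000: R=9 E=2 D=7
Draw 1: a1=0.136, a2=1.431, a3=0.852, a4=2.394, a0=4.813; τ=−ln(0.8484)/4.813=0.034 → t=0.034; u2·a0=0.7556·4.813=3.637; a1+…+a3=2.419 < 3.637 ≤ a1+…+a4=4.813 → R4 fires; R=9 E=2 D=9
Draw 2: a1=0.136, a2=1.431, a3=0.852, a4=2.394, a0=4.813; τ=−ln(0.9447)/4.813=0.012 → t=0.046; u2·a0=0.0644·4.813=0.310; a1=0.136 < 0.310 ≤ a1+a2=1.567 → R2 fires; R=8 E=3 D=9
Draw 3: a1=0.204, a2=1.272, a3=1.278, a4=2.128, a0=4.882; τ=−ln(0.4507)/4.882=0.163 → t=0.209; u2·a0=0.2237·4.882=1.092; a1=0.204 < 1.092 ≤ a1+a2=1.476 → R2 fires; R=7 E=4 D=9
Draw 4: a1=0.272, a2=1.113, a3=1.704, a4=1.862, a0=4.951; τ=−ln(0.8049)/4.951=0.044 → t=0.253; u2·a0=0.2438·4.951=1.207; a1=0.272 < 1.207 ≤ a1+a2=1.385 → R2 fires; R=6 E=5 D=9
Draw 5: a1=0.340, a2=0.954, a3=2.130, a4=1.596, a0=5.020; τ=−ln(0.7436)/5.020=0.059 → t=0.312; u2·a0=0.9189·5.020=4.613; a1+…+a3=3.424 < 4.613 ≤ a1+…+a4=5.020 → R4 fires; R=6 E=5 D=11
Draw 6: a1=0.340, a2=0.954, a3=2.130, a4=1.596, a0=5.020; τ=−ln(0.7277)/5.020=0.063 → t=0.375; u2·a0=0.9413·5.020=4.725; a1+…+a3=3.424 < 4.725 ≤ a1+…+a4=5.020 → R4 fires; R=6 E=5 D=13
Draw 7: a1=0.340, a2=0.954, a3=2.130, a4=1.596, a0=5.020; τ=−ln(0.7001)/5.020=0.071 → t=0.446; u2·a0=0.8290·5.020=4.162; a1+…+a3=3.424 < 4.162 ≤ a1+…+a4=5.020 → R4 fires; R=6 E=5 D=15
Draw 8: a1=0.340, a2=0.954, a3=2.130, a4=1.596, a0=5.020; τ=−ln(0.4453)/5.020=0.161 → t=0.608 > T=0.57: stop.
At T=0.57: R=6 E=5 D=15; the largest is D.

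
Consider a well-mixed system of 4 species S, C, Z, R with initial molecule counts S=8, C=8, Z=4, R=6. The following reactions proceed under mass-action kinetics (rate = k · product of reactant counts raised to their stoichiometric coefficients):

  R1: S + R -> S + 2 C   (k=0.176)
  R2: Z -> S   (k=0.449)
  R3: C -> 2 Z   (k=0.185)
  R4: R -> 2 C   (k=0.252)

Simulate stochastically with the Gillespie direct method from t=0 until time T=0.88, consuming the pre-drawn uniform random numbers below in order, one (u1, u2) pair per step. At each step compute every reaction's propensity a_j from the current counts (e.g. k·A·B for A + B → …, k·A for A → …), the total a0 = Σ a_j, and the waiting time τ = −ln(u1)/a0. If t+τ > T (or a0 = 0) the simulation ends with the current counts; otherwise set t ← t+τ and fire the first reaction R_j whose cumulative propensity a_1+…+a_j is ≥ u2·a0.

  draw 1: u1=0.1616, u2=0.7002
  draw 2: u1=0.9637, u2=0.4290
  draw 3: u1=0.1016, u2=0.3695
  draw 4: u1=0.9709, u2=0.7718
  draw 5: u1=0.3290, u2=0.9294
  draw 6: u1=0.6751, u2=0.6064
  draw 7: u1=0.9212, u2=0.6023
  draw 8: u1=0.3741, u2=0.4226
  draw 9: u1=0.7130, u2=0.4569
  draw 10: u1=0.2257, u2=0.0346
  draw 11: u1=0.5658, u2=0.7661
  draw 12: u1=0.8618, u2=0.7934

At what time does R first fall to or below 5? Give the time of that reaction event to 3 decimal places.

Threshold first reached at t = 0.140

t=0.000: S=8 C=8 Z=4 R=6
Draw 1: a1=8.448, a2=1.796, a3=1.480, a4=1.512, a0=13.236; τ=−ln(0.1616)/13.236=0.138 → t=0.138; u2·a0=0.7002·13.236=9.268; a1=8.448 < 9.268 ≤ a1+a2=10.244 → R2 fires; S=9 C=8 Z=3 R=6
Draw 2: a1=9.504, a2=1.347, a3=1.480, a4=1.512, a0=13.843; τ=−ln(0.9637)/13.843=0.003 → t=0.140; u2·a0=0.4290·13.843=5.939 ≤ a1=9.504 → R1 fires; S=9 C=10 Z=3 R=5
Draw 3: a1=7.920, a2=1.347, a3=1.850, a4=1.260, a0=12.377; τ=−ln(0.1016)/12.377=0.185 → t=0.325; u2·a0=0.3695·12.377=4.573 ≤ a1=7.920 → R1 fires; S=9 C=12 Z=3 R=4
Draw 4: a1=6.336, a2=1.347, a3=2.220, a4=1.008, a0=10.911; τ=−ln(0.9709)/10.911=0.003 → t=0.328; u2·a0=0.7718·10.911=8.421; a1+a2=7.683 < 8.421 ≤ a1+…+a3=9.903 → R3 fires; S=9 C=11 Z=5 R=4
Draw 5: a1=6.336, a2=2.245, a3=2.035, a4=1.008, a0=11.624; τ=−ln(0.3290)/11.624=0.096 → t=0.423; u2·a0=0.9294·11.624=10.803; a1+…+a3=10.616 < 10.803 ≤ a1+…+a4=11.624 → R4 fires; S=9 C=13 Z=5 R=3
Draw 6: a1=4.752, a2=2.245, a3=2.405, a4=0.756, a0=10.158; τ=−ln(0.6751)/10.158=0.039 → t=0.462; u2·a0=0.6064·10.158=6.160; a1=4.752 < 6.160 ≤ a1+a2=6.997 → R2 fires; S=10 C=13 Z=4 R=3
Draw 7: a1=5.280, a2=1.796, a3=2.405, a4=0.756, a0=10.237; τ=−ln(0.9212)/10.237=0.008 → t=0.470; u2·a0=0.6023·10.237=6.166; a1=5.280 < 6.166 ≤ a1+a2=7.076 → R2 fires; S=11 C=13 Z=3 R=3
Draw 8: a1=5.808, a2=1.347, a3=2.405, a4=0.756, a0=10.316; τ=−ln(0.3741)/10.316=0.095 → t=0.565; u2·a0=0.4226·10.316=4.360 ≤ a1=5.808 → R1 fires; S=11 C=15 Z=3 R=2
Draw 9: a1=3.872, a2=1.347, a3=2.775, a4=0.504, a0=8.498; τ=−ln(0.7130)/8.498=0.040 → t=0.605; u2·a0=0.4569·8.498=3.883; a1=3.872 < 3.883 ≤ a1+a2=5.219 → R2 fires; S=12 C=15 Z=2 R=2
Draw 10: a1=4.224, a2=0.898, a3=2.775, a4=0.504, a0=8.401; τ=−ln(0.2257)/8.401=0.177 → t=0.782; u2·a0=0.0346·8.401=0.291 ≤ a1=4.224 → R1 fires; S=12 C=17 Z=2 R=1
Draw 11: a1=2.112, a2=0.898, a3=3.145, a4=0.252, a0=6.407; τ=−ln(0.5658)/6.407=0.089 → t=0.871; u2·a0=0.7661·6.407=4.908; a1+a2=3.010 < 4.908 ≤ a1+…+a3=6.155 → R3 fires; S=12 C=16 Z=4 R=1
Draw 12: a1=2.112, a2=1.796, a3=2.960, a4=0.252, a0=7.120; τ=−ln(0.8618)/7.120=0.021 → t=0.892 > T=0.88: stop.
R first becomes ≤ 5 when it reaches 5 at the event at t=0.140.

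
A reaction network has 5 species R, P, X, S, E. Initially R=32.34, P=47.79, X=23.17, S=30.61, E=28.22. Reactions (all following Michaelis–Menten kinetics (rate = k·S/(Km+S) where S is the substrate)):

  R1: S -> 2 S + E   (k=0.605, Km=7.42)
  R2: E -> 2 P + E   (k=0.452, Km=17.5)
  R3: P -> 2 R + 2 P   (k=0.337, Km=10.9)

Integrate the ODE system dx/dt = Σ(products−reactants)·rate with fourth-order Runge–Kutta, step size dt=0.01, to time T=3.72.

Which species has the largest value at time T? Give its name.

Dominant species at T: P

RK4 with dt=0.01: 372 steps to T=3.72. Trajectory (selected grid times):
t=0.00: R=32.34 P=47.79 X=23.17 S=30.61 E=28.22
t=0.41: R=32.57 P=48.13 X=23.17 S=30.81 E=28.42
t=0.83: R=32.80 P=48.48 X=23.17 S=31.01 E=28.62
t=1.24: R=33.02 P=48.83 X=23.17 S=31.21 E=28.82
t=1.65: R=33.25 P=49.17 X=23.17 S=31.42 E=29.03
t=2.07: R=33.48 P=49.52 X=23.17 S=31.62 E=29.23
t=2.48: R=33.71 P=49.87 X=23.17 S=31.82 E=29.43
t=2.89: R=33.93 P=50.21 X=23.17 S=32.02 E=29.63
t=3.31: R=34.17 P=50.57 X=23.17 S=32.23 E=29.84
t=3.72: R=34.39 P=50.92 X=23.17 S=32.43 E=30.04
At T=3.72: R=34.39 P=50.92 X=23.17 S=32.43 E=30.04; the largest is P.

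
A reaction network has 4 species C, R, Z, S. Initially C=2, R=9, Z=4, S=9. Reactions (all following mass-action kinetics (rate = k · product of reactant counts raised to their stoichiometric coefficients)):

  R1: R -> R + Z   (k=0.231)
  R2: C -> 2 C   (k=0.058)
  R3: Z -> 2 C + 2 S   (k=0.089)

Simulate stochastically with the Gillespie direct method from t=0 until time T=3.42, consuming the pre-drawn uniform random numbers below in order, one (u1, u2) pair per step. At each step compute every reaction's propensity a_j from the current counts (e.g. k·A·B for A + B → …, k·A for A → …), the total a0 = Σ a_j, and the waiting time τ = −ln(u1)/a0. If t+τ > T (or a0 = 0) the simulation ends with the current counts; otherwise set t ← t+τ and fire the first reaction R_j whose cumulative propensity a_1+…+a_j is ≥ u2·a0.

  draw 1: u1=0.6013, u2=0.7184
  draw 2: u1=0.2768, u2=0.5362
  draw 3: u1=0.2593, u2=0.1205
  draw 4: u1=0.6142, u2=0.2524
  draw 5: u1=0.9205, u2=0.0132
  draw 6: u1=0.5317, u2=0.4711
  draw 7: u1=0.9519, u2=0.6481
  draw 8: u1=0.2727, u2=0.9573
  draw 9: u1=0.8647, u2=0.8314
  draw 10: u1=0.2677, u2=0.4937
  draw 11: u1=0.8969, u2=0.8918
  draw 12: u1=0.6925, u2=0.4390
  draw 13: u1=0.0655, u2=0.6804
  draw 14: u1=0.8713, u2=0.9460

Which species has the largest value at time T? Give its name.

t=0.000: C=2 R=9 Z=4 S=9
Draw 1: a1=2.079, a2=0.116, a3=0.356, a0=2.551; τ=−ln(0.6013)/2.551=0.199 → t=0.199; u2·a0=0.7184·2.551=1.833 ≤ a1=2.079 → R1 fires; C=2 R=9 Z=5 S=9
Draw 2: a1=2.079, a2=0.116, a3=0.445, a0=2.640; τ=−ln(0.2768)/2.640=0.487 → t=0.686; u2·a0=0.5362·2.640=1.416 ≤ a1=2.079 → R1 fires; C=2 R=9 Z=6 S=9
Draw 3: a1=2.079, a2=0.116, a3=0.534, a0=2.729; τ=−ln(0.2593)/2.729=0.495 → t=1.181; u2·a0=0.1205·2.729=0.329 ≤ a1=2.079 → R1 fires; C=2 R=9 Z=7 S=9
Draw 4: a1=2.079, a2=0.116, a3=0.623, a0=2.818; τ=−ln(0.6142)/2.818=0.173 → t=1.354; u2·a0=0.2524·2.818=0.711 ≤ a1=2.079 → R1 fires; C=2 R=9 Z=8 S=9
Draw 5: a1=2.079, a2=0.116, a3=0.712, a0=2.907; τ=−ln(0.9205)/2.907=0.028 → t=1.382; u2·a0=0.0132·2.907=0.038 ≤ a1=2.079 → R1 fires; C=2 R=9 Z=9 S=9
Draw 6: a1=2.079, a2=0.116, a3=0.801, a0=2.996; τ=−ln(0.5317)/2.996=0.211 → t=1.593; u2·a0=0.4711·2.996=1.411 ≤ a1=2.079 → R1 fires; C=2 R=9 Z=10 S=9
Draw 7: a1=2.079, a2=0.116, a3=0.890, a0=3.085; τ=−ln(0.9519)/3.085=0.016 → t=1.609; u2·a0=0.6481·3.085=1.999 ≤ a1=2.079 → R1 fires; C=2 R=9 Z=11 S=9
Draw 8: a1=2.079, a2=0.116, a3=0.979, a0=3.174; τ=−ln(0.2727)/3.174=0.409 → t=2.018; u2·a0=0.9573·3.174=3.038; a1+a2=2.195 < 3.038 ≤ a1+…+a3=3.174 → R3 fires; C=4 R=9 Z=10 S=11
Draw 9: a1=2.079, a2=0.232, a3=0.890, a0=3.201; τ=−ln(0.8647)/3.201=0.045 → t=2.064; u2·a0=0.8314·3.201=2.661; a1+a2=2.311 < 2.661 ≤ a1+…+a3=3.201 → R3 fires; C=6 R=9 Z=9 S=13
Draw 10: a1=2.079, a2=0.348, a3=0.801, a0=3.228; τ=−ln(0.2677)/3.228=0.408 → t=2.472; u2·a0=0.4937·3.228=1.594 ≤ a1=2.079 → R1 fires; C=6 R=9 Z=10 S=13
Draw 11: a1=2.079, a2=0.348, a3=0.890, a0=3.317; τ=−ln(0.8969)/3.317=0.033 → t=2.505; u2·a0=0.8918·3.317=2.958; a1+a2=2.427 < 2.958 ≤ a1+…+a3=3.317 → R3 fires; C=8 R=9 Z=9 S=15
Draw 12: a1=2.079, a2=0.464, a3=0.801, a0=3.344; τ=−ln(0.6925)/3.344=0.110 → t=2.615; u2·a0=0.4390·3.344=1.468 ≤ a1=2.079 → R1 fires; C=8 R=9 Z=10 S=15
Draw 13: a1=2.079, a2=0.464, a3=0.890, a0=3.433; τ=−ln(0.0655)/3.433=0.794 → t=3.409; u2·a0=0.6804·3.433=2.336; a1=2.079 < 2.336 ≤ a1+a2=2.543 → R2 fires; C=9 R=9 Z=10 S=15
Draw 14: a1=2.079, a2=0.522, a3=0.890, a0=3.491; τ=−ln(0.8713)/3.491=0.039 → t=3.448 > T=3.42: stop.
At T=3.42: C=9 R=9 Z=10 S=15; the largest is S.

Dominant species at T: S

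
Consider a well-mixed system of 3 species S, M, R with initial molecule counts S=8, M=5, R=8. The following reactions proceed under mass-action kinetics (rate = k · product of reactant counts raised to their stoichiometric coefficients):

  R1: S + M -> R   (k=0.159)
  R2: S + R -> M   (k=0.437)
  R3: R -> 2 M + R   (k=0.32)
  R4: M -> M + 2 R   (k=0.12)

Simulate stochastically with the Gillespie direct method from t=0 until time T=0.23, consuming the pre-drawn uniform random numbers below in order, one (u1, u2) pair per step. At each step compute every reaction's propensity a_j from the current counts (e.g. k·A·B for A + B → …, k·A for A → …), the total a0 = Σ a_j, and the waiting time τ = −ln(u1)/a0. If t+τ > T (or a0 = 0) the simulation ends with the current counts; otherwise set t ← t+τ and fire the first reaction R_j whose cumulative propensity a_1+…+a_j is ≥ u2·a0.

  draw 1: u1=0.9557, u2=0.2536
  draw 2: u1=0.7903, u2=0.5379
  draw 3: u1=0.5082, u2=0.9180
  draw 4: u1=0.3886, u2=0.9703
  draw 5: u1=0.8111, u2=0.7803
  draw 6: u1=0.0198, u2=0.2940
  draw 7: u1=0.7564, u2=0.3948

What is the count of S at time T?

t=0.000: S=8 M=5 R=8
Draw 1: a1=6.360, a2=27.968, a3=2.560, a4=0.600, a0=37.488; τ=−ln(0.9557)/37.488=0.001 → t=0.001; u2·a0=0.2536·37.488=9.507; a1=6.360 < 9.507 ≤ a1+a2=34.328 → R2 fires; S=7 M=6 R=7
Draw 2: a1=6.678, a2=21.413, a3=2.240, a4=0.720, a0=31.051; τ=−ln(0.7903)/31.051=0.008 → t=0.009; u2·a0=0.5379·31.051=16.702; a1=6.678 < 16.702 ≤ a1+a2=28.091 → R2 fires; S=6 M=7 R=6
Draw 3: a1=6.678, a2=15.732, a3=1.920, a4=0.840, a0=25.170; τ=−ln(0.5082)/25.170=0.027 → t=0.036; u2·a0=0.9180·25.170=23.106; a1+a2=22.410 < 23.106 ≤ a1+…+a3=24.330 → R3 fires; S=6 M=9 R=6
Draw 4: a1=8.586, a2=15.732, a3=1.920, a4=1.080, a0=27.318; τ=−ln(0.3886)/27.318=0.035 → t=0.070; u2·a0=0.9703·27.318=26.507; a1+…+a3=26.238 < 26.507 ≤ a1+…+a4=27.318 → R4 fires; S=6 M=9 R=8
Draw 5: a1=8.586, a2=20.976, a3=2.560, a4=1.080, a0=33.202; τ=−ln(0.8111)/33.202=0.006 → t=0.077; u2·a0=0.7803·33.202=25.908; a1=8.586 < 25.908 ≤ a1+a2=29.562 → R2 fires; S=5 M=10 R=7
Draw 6: a1=7.950, a2=15.295, a3=2.240, a4=1.200, a0=26.685; τ=−ln(0.0198)/26.685=0.147 → t=0.224; u2·a0=0.2940·26.685=7.845 ≤ a1=7.950 → R1 fires; S=4 M=9 R=8
Draw 7: a1=5.724, a2=13.984, a3=2.560, a4=1.080, a0=23.348; τ=−ln(0.7564)/23.348=0.012 → t=0.236 > T=0.23: stop.
Read off S at T=0.23: 4

S at T = 4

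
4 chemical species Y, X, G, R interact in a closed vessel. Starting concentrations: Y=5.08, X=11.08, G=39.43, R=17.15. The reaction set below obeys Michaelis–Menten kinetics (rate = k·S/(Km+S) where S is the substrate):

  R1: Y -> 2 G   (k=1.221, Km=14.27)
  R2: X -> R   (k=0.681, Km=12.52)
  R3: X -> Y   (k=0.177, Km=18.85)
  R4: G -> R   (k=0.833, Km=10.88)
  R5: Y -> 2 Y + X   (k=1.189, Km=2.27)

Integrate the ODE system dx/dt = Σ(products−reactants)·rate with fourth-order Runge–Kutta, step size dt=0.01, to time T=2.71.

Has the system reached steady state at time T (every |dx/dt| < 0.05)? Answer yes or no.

Steady state at T: no

RK4 with dt=0.01: 271 steps to T=2.71. Trajectory (selected grid times):
t=0.00: Y=5.08 X=11.08 G=39.43 R=17.15
t=0.30: Y=5.25 X=11.21 G=39.43 R=17.44
t=0.60: Y=5.42 X=11.35 G=39.43 R=17.73
t=0.90: Y=5.59 X=11.48 G=39.44 R=18.03
t=1.20: Y=5.76 X=11.62 G=39.45 R=18.32
t=1.51: Y=5.94 X=11.76 G=39.47 R=18.63
t=1.81: Y=6.11 X=11.90 G=39.49 R=18.92
t=2.11: Y=6.28 X=12.04 G=39.52 R=19.22
t=2.41: Y=6.45 X=12.18 G=39.55 R=19.51
t=2.71: Y=6.62 X=12.32 G=39.58 R=19.81
Rates at T: R1=0.3870, R2=0.3378, R3=0.0700, R4=0.6534, R5=0.8854
dx/dt at T (Σ net stoichiometry × rate): Y=+0.5684, X=+0.4777, G=+0.1206, R=+0.9912
Largest |dx/dt| is |+0.9912| (R) ≥ 0.05 → not steady.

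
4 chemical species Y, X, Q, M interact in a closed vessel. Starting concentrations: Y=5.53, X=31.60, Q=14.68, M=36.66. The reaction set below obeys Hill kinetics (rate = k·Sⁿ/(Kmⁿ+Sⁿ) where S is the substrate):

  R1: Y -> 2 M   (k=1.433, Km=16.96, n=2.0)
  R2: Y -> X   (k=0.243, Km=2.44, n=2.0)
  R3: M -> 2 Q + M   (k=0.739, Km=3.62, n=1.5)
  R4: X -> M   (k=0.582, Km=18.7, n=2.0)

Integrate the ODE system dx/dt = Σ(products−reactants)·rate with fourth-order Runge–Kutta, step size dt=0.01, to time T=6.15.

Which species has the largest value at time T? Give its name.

RK4 with dt=0.01: 615 steps to T=6.15. Trajectory (selected grid times):
t=0.00: Y=5.53 X=31.60 Q=14.68 M=36.66
t=0.68: Y=5.30 X=31.44 Q=15.66 M=37.13
t=1.37: Y=5.08 X=31.29 Q=16.65 M=37.60
t=2.05: Y=4.87 X=31.13 Q=17.62 M=38.04
t=2.73: Y=4.67 X=30.97 Q=18.60 M=38.48
t=3.42: Y=4.47 X=30.80 Q=19.59 M=38.91
t=4.10: Y=4.28 X=30.64 Q=20.57 M=39.32
t=4.78: Y=4.10 X=30.48 Q=21.54 M=39.72
t=5.47: Y=3.93 X=30.31 Q=22.54 M=40.11
t=6.15: Y=3.76 X=30.14 Q=23.52 M=40.49
At T=6.15: Y=3.76 X=30.14 Q=23.52 M=40.49; the largest is M.

Dominant species at T: M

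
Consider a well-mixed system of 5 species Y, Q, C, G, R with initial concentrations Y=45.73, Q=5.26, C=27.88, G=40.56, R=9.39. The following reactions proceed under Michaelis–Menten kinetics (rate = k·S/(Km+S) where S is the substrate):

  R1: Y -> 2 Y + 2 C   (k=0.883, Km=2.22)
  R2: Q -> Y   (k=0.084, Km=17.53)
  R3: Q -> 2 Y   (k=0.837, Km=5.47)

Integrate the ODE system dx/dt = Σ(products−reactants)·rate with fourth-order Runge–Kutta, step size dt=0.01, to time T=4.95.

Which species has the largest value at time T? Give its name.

RK4 with dt=0.01: 495 steps to T=4.95. Trajectory (selected grid times):
t=0.00: Y=45.73 Q=5.26 C=27.88 G=40.56 R=9.39
t=0.55: Y=46.65 Q=5.03 C=28.81 G=40.56 R=9.39
t=1.10: Y=47.56 Q=4.80 C=29.73 G=40.56 R=9.39
t=1.65: Y=48.46 Q=4.58 C=30.66 G=40.56 R=9.39
t=2.20: Y=49.35 Q=4.36 C=31.59 G=40.56 R=9.39
t=2.75: Y=50.22 Q=4.15 C=32.52 G=40.56 R=9.39
t=3.30: Y=51.09 Q=3.95 C=33.45 G=40.56 R=9.39
t=3.85: Y=51.94 Q=3.75 C=34.38 G=40.56 R=9.39
t=4.40: Y=52.78 Q=3.55 C=35.32 G=40.56 R=9.39
t=4.95: Y=53.62 Q=3.37 C=36.25 G=40.56 R=9.39
At T=4.95: Y=53.62 Q=3.37 C=36.25 G=40.56 R=9.39; the largest is Y.

Dominant species at T: Y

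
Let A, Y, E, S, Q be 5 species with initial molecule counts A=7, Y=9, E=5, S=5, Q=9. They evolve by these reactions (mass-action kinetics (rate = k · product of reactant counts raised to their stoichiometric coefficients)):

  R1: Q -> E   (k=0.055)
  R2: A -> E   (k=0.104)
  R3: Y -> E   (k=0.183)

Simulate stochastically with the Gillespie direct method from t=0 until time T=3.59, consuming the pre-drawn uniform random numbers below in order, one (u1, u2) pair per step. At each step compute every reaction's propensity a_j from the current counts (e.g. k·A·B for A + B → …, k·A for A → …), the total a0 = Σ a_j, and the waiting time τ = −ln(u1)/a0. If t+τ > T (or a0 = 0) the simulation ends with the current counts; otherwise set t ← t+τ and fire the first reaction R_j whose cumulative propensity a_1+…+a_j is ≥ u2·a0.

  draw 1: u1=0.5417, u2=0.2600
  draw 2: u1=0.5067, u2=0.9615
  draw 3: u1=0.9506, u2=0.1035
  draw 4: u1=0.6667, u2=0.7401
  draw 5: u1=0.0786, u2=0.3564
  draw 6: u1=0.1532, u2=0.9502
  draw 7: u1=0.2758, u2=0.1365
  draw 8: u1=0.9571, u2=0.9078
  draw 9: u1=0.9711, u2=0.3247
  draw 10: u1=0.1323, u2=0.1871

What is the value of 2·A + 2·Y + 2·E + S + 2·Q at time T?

Check how each reaction changes W = 2·A + 2·Y + 2·E + S + 2·Q (weight of products minus weight of reactants):
R1: Q -> E: (2·1) − (2·1) = 2 − 2 = 0
R2: A -> E: (2·1) − (2·1) = 2 − 2 = 0
R3: Y -> E: (2·1) − (2·1) = 2 − 2 = 0
Every reaction leaves W unchanged, so W is conserved and no simulation is needed: W(T) = W(0) = 2·7 + 2·9 + 2·5 + 5 + 2·9 = 65

Value at T = 65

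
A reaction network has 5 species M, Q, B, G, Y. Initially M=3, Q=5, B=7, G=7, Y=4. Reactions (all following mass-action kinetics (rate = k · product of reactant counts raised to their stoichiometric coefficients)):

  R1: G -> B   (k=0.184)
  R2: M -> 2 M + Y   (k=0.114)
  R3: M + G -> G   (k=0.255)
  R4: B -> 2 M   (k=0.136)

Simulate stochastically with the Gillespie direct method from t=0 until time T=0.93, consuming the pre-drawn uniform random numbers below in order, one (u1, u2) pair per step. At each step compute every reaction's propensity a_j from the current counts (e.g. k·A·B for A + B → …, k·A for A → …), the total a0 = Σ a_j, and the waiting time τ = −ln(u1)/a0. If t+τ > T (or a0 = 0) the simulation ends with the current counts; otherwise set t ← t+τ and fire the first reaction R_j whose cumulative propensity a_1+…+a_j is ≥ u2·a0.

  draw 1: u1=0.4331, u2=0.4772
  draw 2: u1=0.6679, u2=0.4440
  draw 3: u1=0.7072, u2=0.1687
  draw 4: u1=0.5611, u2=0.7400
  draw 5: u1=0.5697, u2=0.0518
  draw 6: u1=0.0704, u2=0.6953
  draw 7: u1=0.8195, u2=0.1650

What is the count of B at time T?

B at T = 8

t=0.000: M=3 Q=5 B=7 G=7 Y=4
Draw 1: a1=1.288, a2=0.342, a3=5.355, a4=0.952, a0=7.937; τ=−ln(0.4331)/7.937=0.105 → t=0.105; u2·a0=0.4772·7.937=3.788; a1+a2=1.630 < 3.788 ≤ a1+…+a3=6.985 → R3 fires; M=2 Q=5 B=7 G=7 Y=4
Draw 2: a1=1.288, a2=0.228, a3=3.570, a4=0.952, a0=6.038; τ=−ln(0.6679)/6.038=0.067 → t=0.172; u2·a0=0.4440·6.038=2.681; a1+a2=1.516 < 2.681 ≤ a1+…+a3=5.086 → R3 fires; M=1 Q=5 B=7 G=7 Y=4
Draw 3: a1=1.288, a2=0.114, a3=1.785, a4=0.952, a0=4.139; τ=−ln(0.7072)/4.139=0.084 → t=0.256; u2·a0=0.1687·4.139=0.698 ≤ a1=1.288 → R1 fires; M=1 Q=5 B=8 G=6 Y=4
Draw 4: a1=1.104, a2=0.114, a3=1.530, a4=1.088, a0=3.836; τ=−ln(0.5611)/3.836=0.151 → t=0.407; u2·a0=0.7400·3.836=2.839; a1+…+a3=2.748 < 2.839 ≤ a1+…+a4=3.836 → R4 fires; M=3 Q=5 B=7 G=6 Y=4
Draw 5: a1=1.104, a2=0.342, a3=4.590, a4=0.952, a0=6.988; τ=−ln(0.5697)/6.988=0.081 → t=0.487; u2·a0=0.0518·6.988=0.362 ≤ a1=1.104 → R1 fires; M=3 Q=5 B=8 G=5 Y=4
Draw 6: a1=0.920, a2=0.342, a3=3.825, a4=1.088, a0=6.175; τ=−ln(0.0704)/6.175=0.430 → t=0.917; u2·a0=0.6953·6.175=4.293; a1+a2=1.262 < 4.293 ≤ a1+…+a3=5.087 → R3 fires; M=2 Q=5 B=8 G=5 Y=4
Draw 7: a1=0.920, a2=0.228, a3=2.550, a4=1.088, a0=4.786; τ=−ln(0.8195)/4.786=0.042 → t=0.958 > T=0.93: stop.
Read off B at T=0.93: 8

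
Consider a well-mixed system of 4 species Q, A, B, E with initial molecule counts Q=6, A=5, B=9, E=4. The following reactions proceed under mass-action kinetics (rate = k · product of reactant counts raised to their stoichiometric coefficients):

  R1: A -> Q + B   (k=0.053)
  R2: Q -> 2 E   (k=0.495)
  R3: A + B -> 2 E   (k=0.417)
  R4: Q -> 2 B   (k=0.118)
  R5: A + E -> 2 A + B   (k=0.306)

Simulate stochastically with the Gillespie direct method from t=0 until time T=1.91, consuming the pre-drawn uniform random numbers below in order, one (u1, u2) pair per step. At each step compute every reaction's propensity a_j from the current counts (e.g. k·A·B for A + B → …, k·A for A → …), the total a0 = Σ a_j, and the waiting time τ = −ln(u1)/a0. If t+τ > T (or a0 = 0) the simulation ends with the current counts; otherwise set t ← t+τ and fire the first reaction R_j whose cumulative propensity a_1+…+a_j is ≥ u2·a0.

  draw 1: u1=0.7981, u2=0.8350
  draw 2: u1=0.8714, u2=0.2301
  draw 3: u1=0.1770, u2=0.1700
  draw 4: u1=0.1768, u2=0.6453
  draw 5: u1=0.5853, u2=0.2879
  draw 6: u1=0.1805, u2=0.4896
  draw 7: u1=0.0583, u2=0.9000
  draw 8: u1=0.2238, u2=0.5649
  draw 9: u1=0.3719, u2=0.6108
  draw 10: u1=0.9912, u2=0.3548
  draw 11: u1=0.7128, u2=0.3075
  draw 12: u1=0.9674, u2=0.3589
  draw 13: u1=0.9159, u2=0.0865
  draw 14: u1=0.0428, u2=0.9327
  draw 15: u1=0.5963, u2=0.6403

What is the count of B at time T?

t=0.000: Q=6 A=5 B=9 E=4
Draw 1: a1=0.265, a2=2.970, a3=18.765, a4=0.708, a5=6.120, a0=28.828; τ=−ln(0.7981)/28.828=0.008 → t=0.008; u2·a0=0.8350·28.828=24.071; a1+…+a4=22.708 < 24.071 ≤ a1+…+a5=28.828 → R5 fires; Q=6 A=6 B=10 E=3
Draw 2: a1=0.318, a2=2.970, a3=25.020, a4=0.708, a5=5.508, a0=34.524; τ=−ln(0.8714)/34.524=0.004 → t=0.012; u2·a0=0.2301·34.524=7.944; a1+a2=3.288 < 7.944 ≤ a1+…+a3=28.308 → R3 fires; Q=6 A=5 B=9 E=5
Draw 3: a1=0.265, a2=2.970, a3=18.765, a4=0.708, a5=7.650, a0=30.358; τ=−ln(0.1770)/30.358=0.057 → t=0.069; u2·a0=0.1700·30.358=5.161; a1+a2=3.235 < 5.161 ≤ a1+…+a3=22.000 → R3 fires; Q=6 A=4 B=8 E=7
Draw 4: a1=0.212, a2=2.970, a3=13.344, a4=0.708, a5=8.568, a0=25.802; τ=−ln(0.1768)/25.802=0.067 → t=0.136; u2·a0=0.6453·25.802=16.650; a1+…+a3=16.526 < 16.650 ≤ a1+…+a4=17.234 → R4 fires; Q=5 A=4 B=10 E=7
Draw 5: a1=0.212, a2=2.475, a3=16.680, a4=0.590, a5=8.568, a0=28.525; τ=−ln(0.5853)/28.525=0.019 → t=0.155; u2·a0=0.2879·28.525=8.212; a1+a2=2.687 < 8.212 ≤ a1+…+a3=19.367 → R3 fires; Q=5 A=3 B=9 E=9
Draw 6: a1=0.159, a2=2.475, a3=11.259, a4=0.590, a5=8.262, a0=22.745; τ=−ln(0.1805)/22.745=0.075 → t=0.230; u2·a0=0.4896·22.745=11.136; a1+a2=2.634 < 11.136 ≤ a1+…+a3=13.893 → R3 fires; Q=5 A=2 B=8 E=11
Draw 7: a1=0.106, a2=2.475, a3=6.672, a4=0.590, a5=6.732, a0=16.575; τ=−ln(0.0583)/16.575=0.171 → t=0.402; u2·a0=0.9000·16.575=14.918; a1+…+a4=9.843 < 14.918 ≤ a1+…+a5=16.575 → R5 fires; Q=5 A=3 B=9 E=10
Draw 8: a1=0.159, a2=2.475, a3=11.259, a4=0.590, a5=9.180, a0=23.663; τ=−ln(0.2238)/23.663=0.063 → t=0.465; u2·a0=0.5649·23.663=13.367; a1+a2=2.634 < 13.367 ≤ a1+…+a3=13.893 → R3 fires; Q=5 A=2 B=8 E=12
Draw 9: a1=0.106, a2=2.475, a3=6.672, a4=0.590, a5=7.344, a0=17.187; τ=−ln(0.3719)/17.187=0.058 → t=0.522; u2·a0=0.6108·17.187=10.498; a1+…+a4=9.843 < 10.498 ≤ a1+…+a5=17.187 → R5 fires; Q=5 A=3 B=9 E=11
Draw 10: a1=0.159, a2=2.475, a3=11.259, a4=0.590, a5=10.098, a0=24.581; τ=−ln(0.9912)/24.581=0.000 → t=0.523; u2·a0=0.3548·24.581=8.721; a1+a2=2.634 < 8.721 ≤ a1+…+a3=13.893 → R3 fires; Q=5 A=2 B=8 E=13
Draw 11: a1=0.106, a2=2.475, a3=6.672, a4=0.590, a5=7.956, a0=17.799; τ=−ln(0.7128)/17.799=0.019 → t=0.542; u2·a0=0.3075·17.799=5.473; a1+a2=2.581 < 5.473 ≤ a1+…+a3=9.253 → R3 fires; Q=5 A=1 B=7 E=15
Draw 12: a1=0.053, a2=2.475, a3=2.919, a4=0.590, a5=4.590, a0=10.627; τ=−ln(0.9674)/10.627=0.003 → t=0.545; u2·a0=0.3589·10.627=3.814; a1+a2=2.528 < 3.814 ≤ a1+…+a3=5.447 → R3 fires; Q=5 A=0 B=6 E=17
Draw 13: a1=0.000, a2=2.475, a3=0.000, a4=0.590, a5=0.000, a0=3.065; τ=−ln(0.9159)/3.065=0.029 → t=0.574; u2·a0=0.0865·3.065=0.265; a1=0.000 < 0.265 ≤ a1+a2=2.475 → R2 fires; Q=4 A=0 B=6 E=19
Draw 14: a1=0.000, a2=1.980, a3=0.000, a4=0.472, a5=0.000, a0=2.452; τ=−ln(0.0428)/2.452=1.285 → t=1.859; u2·a0=0.9327·2.452=2.287; a1+…+a3=1.980 < 2.287 ≤ a1+…+a4=2.452 → R4 fires; Q=3 A=0 B=8 E=19
Draw 15: a1=0.000, a2=1.485, a3=0.000, a4=0.354, a5=0.000, a0=1.839; τ=−ln(0.5963)/1.839=0.281 → t=2.140 > T=1.91: stop.
Read off B at T=1.91: 8

B at T = 8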